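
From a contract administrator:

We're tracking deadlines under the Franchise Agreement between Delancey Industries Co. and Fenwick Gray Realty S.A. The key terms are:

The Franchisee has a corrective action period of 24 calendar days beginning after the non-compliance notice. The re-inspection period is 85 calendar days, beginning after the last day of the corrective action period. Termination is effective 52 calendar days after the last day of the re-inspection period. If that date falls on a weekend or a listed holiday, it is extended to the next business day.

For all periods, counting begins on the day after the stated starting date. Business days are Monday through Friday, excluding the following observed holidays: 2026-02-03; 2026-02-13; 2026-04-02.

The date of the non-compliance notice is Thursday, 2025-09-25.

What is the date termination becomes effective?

Adding 24 calendar days to 2025-09-25 gives 2025-10-19, which is the last day of the corrective action period.
The last day of the re-inspection period: 85 calendar days after 2025-10-19 is 2026-01-12.
The date termination becomes effective: 52 calendar days after 2026-01-12 is 2026-03-05. 2026-03-05 is a Thursday and is not a listed holiday, so no roll-forward applies.

2026-03-05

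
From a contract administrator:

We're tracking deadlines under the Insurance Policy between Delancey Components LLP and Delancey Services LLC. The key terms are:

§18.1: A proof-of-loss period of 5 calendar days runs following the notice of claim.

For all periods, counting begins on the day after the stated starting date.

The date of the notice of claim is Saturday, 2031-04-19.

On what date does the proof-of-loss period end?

The last day of the proof-of-loss period: 2031-04-19 + 5 days = 2031-04-24.

2031-04-24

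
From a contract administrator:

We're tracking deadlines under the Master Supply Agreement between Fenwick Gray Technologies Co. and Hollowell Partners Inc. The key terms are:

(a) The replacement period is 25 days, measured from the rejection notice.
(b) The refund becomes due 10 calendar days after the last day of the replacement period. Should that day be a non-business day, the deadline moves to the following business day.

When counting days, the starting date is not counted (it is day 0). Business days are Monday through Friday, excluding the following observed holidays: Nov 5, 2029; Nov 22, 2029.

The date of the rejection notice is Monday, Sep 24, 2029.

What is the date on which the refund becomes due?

Oct 29, 2029

The last day of the replacement period: 25 calendar days after Sep 24, 2029 is Oct 19, 2029.
Adding 10 calendar days to Oct 19, 2029 gives Oct 29, 2029, which is the date on which the refund becomes due. Oct 29, 2029 is a Monday and is not a listed holiday, so no roll-forward applies.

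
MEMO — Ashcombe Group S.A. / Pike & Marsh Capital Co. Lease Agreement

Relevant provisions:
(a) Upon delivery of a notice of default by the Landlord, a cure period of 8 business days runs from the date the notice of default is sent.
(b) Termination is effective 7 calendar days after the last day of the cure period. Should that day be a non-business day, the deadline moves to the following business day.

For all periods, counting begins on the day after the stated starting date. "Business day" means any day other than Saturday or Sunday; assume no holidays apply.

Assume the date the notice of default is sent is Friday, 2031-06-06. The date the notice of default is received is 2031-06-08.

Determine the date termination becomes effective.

The last day of the cure period: counting 8 business days from Friday, 2031-06-06 (Jun 9, Jun 10, Jun 11, Jun 12, Jun 13, Jun 16, Jun 17, Jun 18, skipping weekends) reaches Wednesday, 2031-06-18.
The date termination becomes effective: 7 calendar days after 2031-06-18 is 2031-06-25. 2031-06-25 is a Wednesday, so no roll-forward applies.

2031-06-25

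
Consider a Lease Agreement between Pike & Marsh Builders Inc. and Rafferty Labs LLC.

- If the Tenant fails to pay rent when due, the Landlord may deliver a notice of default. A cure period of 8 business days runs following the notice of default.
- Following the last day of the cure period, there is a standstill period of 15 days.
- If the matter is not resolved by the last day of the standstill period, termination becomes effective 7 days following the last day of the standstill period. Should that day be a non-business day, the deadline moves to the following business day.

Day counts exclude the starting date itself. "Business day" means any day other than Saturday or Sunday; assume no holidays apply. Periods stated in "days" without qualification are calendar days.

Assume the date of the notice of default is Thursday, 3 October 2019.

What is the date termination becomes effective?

6 November 2019

The last day of the cure period: 8 business days after Thursday, 3 October 2019, skipping weekends — Oct 4, Oct 7, Oct 8, Oct 9, Oct 10, Oct 11, Oct 14, Oct 15 — lands on Tuesday, 15 October 2019.
Adding 15 calendar days to 15 October 2019 gives 30 October 2019, which is the last day of the standstill period.
Adding 7 calendar days to 30 October 2019 gives 6 November 2019, which is the date termination becomes effective. 6 November 2019 is a Wednesday, so no roll-forward applies.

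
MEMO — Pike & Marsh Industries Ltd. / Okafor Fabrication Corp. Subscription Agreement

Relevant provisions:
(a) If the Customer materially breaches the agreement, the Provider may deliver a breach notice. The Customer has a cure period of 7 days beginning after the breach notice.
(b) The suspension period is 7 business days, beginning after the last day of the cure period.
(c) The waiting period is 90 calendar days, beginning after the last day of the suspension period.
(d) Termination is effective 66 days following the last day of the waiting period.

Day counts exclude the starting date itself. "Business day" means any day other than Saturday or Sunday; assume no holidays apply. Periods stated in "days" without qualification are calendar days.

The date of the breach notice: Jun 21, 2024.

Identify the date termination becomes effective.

Adding 7 calendar days to Jun 21, 2024 gives Jun 28, 2024, which is the last day of the cure period.
The last day of the suspension period: 7 business days after Friday, Jun 28, 2024, skipping weekends — Jul 1, Jul 2, Jul 3, Jul 4, Jul 5, Jul 8, Jul 9 — lands on Tuesday, Jul 9, 2024.
The last day of the waiting period: Jul 9, 2024 + 90 days = Oct 7, 2024.
Adding 66 calendar days to Oct 7, 2024 gives Dec 12, 2024, which is the date termination becomes effective.

Dec 12, 2024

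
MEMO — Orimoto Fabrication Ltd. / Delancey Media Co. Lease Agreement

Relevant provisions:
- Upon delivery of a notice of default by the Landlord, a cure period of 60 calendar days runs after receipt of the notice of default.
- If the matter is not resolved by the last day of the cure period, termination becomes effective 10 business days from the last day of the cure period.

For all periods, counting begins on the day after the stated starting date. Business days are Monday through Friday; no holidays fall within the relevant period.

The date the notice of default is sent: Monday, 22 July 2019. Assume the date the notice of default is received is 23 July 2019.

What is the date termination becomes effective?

4 October 2019

The last day of the cure period: 60 calendar days after 23 July 2019 is 21 September 2019.
The date termination becomes effective: 10 business days after Saturday, 21 September 2019, skipping weekends — Sep 23, Sep 24, Sep 25, Sep 26, Sep 27, Sep 30, Oct 1, Oct 2, Oct 3, Oct 4 — lands on Friday, 4 October 2019.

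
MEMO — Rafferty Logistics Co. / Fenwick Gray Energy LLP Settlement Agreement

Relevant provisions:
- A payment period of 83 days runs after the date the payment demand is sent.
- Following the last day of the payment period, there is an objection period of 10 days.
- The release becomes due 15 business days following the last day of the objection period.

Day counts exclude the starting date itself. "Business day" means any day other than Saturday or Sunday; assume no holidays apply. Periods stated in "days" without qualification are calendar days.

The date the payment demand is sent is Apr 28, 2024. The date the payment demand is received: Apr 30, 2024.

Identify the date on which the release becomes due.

Aug 20, 2024

The last day of the payment period: Apr 28, 2024 + 83 days = Jul 20, 2024.
The last day of the objection period: Jul 20, 2024 + 10 days = Jul 30, 2024.
The date on which the release becomes due: counting 15 business days from Tuesday, Jul 30, 2024 (Jul 31, Aug 1, Aug 2, Aug 5, …, Aug 16, Aug 19, Aug 20, skipping weekends) reaches Tuesday, Aug 20, 2024.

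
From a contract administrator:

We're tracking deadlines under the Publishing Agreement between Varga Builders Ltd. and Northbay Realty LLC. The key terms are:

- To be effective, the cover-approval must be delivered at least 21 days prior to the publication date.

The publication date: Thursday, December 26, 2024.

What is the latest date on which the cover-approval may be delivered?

Counting back 21 calendar days from December 26, 2024 gives December 5, 2024.

December 5, 2024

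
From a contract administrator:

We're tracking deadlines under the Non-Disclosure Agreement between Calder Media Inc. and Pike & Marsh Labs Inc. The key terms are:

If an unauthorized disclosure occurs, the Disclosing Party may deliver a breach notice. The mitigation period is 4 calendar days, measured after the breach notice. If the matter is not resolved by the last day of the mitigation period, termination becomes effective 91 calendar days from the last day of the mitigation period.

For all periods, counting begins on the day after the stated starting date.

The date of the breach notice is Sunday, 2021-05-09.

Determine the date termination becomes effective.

2021-08-12

Adding 4 calendar days to 2021-05-09 gives 2021-05-13, which is the last day of the mitigation period.
Adding 91 calendar days to 2021-05-13 gives 2021-08-12, which is the date termination becomes effective.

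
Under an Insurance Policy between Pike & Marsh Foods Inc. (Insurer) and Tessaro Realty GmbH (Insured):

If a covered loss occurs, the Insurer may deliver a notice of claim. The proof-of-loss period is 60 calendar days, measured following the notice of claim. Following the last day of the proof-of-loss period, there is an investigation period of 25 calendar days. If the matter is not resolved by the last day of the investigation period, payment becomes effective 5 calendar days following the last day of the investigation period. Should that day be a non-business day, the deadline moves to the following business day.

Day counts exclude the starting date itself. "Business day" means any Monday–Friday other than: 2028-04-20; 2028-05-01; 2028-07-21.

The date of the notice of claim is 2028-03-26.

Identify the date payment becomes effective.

Adding 60 calendar days to 2028-03-26 gives 2028-05-25, which is the last day of the proof-of-loss period.
The last day of the investigation period: 25 calendar days after 2028-05-25 is 2028-06-19.
The date payment becomes effective: 5 calendar days after 2028-06-19 is 2028-06-24. That falls on a Saturday, so it rolls to the next business day, Monday, 2028-06-26.

2028-06-26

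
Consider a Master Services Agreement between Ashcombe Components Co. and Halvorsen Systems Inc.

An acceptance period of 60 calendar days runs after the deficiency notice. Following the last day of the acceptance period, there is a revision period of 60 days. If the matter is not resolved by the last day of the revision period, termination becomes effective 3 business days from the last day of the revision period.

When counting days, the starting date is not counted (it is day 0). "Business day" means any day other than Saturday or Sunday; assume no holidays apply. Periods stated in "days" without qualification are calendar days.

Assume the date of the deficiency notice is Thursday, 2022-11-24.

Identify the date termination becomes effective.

Adding 60 calendar days to 2022-11-24 gives 2023-01-23, which is the last day of the acceptance period.
Adding 60 calendar days to 2023-01-23 gives 2023-03-24, which is the last day of the revision period.
From Friday, 2023-03-24, 3 business days (Mar 27, Mar 28, Mar 29, skipping weekends) brings us to Wednesday, 2023-03-29, which is the date termination becomes effective.

2023-03-29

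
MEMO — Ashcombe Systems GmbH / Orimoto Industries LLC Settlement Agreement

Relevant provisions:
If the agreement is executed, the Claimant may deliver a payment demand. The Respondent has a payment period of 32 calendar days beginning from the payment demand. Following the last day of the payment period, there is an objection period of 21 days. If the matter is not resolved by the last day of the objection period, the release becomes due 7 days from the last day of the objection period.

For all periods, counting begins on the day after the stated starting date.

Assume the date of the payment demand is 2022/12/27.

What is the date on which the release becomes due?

2023/02/25

Adding 32 calendar days to 2022/12/27 gives 2023/01/28, which is the last day of the payment period.
Adding 21 calendar days to 2023/01/28 gives 2023/02/18, which is the last day of the objection period.
The date on which the release becomes due: 7 calendar days after 2023/02/18 is 2023/02/25.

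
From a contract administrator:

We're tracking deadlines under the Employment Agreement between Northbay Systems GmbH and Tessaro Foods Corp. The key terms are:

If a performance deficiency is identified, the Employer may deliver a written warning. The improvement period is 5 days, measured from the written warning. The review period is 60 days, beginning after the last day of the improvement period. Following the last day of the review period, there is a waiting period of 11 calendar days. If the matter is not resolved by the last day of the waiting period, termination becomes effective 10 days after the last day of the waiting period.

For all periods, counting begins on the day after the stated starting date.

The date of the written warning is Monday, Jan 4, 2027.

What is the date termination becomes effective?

Adding 5 calendar days to Jan 4, 2027 gives Jan 9, 2027, which is the last day of the improvement period.
The last day of the review period: Jan 9, 2027 + 60 days = Mar 10, 2027.
Adding 11 calendar days to Mar 10, 2027 gives Mar 21, 2027, which is the last day of the waiting period.
The date termination becomes effective: Mar 21, 2027 + 10 days = Mar 31, 2027.

Mar 31, 2027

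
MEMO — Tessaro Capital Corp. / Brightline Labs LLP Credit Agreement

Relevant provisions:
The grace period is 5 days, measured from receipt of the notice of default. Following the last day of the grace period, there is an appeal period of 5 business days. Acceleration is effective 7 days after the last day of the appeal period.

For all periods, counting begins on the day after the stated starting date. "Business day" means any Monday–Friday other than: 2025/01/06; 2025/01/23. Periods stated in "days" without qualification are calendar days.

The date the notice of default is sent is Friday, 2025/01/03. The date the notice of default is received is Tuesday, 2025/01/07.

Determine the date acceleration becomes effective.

2025/01/24

Adding 5 calendar days to 2025/01/07 gives 2025/01/12, which is the last day of the grace period.
The last day of the appeal period: 5 business days after Sunday, 2025/01/12, skipping weekends — Jan 13, Jan 14, Jan 15, Jan 16, Jan 17 — lands on Friday, 2025/01/17.
The date acceleration becomes effective: 7 calendar days after 2025/01/17 is 2025/01/24.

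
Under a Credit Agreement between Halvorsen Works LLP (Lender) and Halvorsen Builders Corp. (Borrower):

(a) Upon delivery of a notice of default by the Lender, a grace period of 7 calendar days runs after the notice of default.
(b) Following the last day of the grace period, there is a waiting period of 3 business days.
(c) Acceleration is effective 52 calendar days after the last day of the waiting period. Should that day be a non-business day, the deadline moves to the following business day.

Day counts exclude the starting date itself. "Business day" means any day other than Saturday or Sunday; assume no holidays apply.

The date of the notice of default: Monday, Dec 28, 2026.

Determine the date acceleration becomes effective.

Mar 1, 2027

The last day of the grace period: Dec 28, 2026 + 7 days = Jan 4, 2027.
From Monday, Jan 4, 2027, 3 business days (Jan 5, Jan 6, Jan 7, skipping weekends) brings us to Thursday, Jan 7, 2027, which is the last day of the waiting period.
The date acceleration becomes effective: 52 calendar days after Jan 7, 2027 is Feb 28, 2027. That falls on a Sunday, so it rolls to the next business day, Monday, Mar 1, 2027.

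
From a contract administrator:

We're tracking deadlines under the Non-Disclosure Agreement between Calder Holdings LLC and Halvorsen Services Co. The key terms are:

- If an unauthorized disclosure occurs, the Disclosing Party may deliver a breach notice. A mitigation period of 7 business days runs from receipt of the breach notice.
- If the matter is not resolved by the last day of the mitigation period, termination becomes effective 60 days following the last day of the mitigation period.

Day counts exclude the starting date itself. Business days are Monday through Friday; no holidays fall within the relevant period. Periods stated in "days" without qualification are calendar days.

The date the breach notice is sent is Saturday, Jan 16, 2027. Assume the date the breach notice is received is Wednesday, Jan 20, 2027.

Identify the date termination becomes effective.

The last day of the mitigation period: 7 business days after Wednesday, Jan 20, 2027, skipping weekends — Jan 21, Jan 22, Jan 25, Jan 26, Jan 27, Jan 28, Jan 29 — lands on Friday, Jan 29, 2027.
The date termination becomes effective: Jan 29, 2027 + 60 days = Mar 30, 2027.

Mar 30, 2027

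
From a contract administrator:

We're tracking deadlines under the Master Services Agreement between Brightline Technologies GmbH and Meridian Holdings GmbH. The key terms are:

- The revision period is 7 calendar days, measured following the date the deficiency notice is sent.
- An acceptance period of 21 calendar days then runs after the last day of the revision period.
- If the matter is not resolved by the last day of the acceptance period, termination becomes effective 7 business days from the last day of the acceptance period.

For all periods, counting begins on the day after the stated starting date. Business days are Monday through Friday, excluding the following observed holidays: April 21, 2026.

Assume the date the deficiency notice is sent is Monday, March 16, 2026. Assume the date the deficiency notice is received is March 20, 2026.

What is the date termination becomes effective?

The last day of the revision period: 7 calendar days after March 16, 2026 is March 23, 2026.
The last day of the acceptance period: 21 calendar days after March 23, 2026 is April 13, 2026.
The date termination becomes effective: 7 business days after Monday, April 13, 2026, skipping weekends and the listed holiday on Apr 21 — Apr 14, Apr 15, Apr 16, Apr 17, Apr 20, Apr 22, Apr 23 — lands on Thursday, April 23, 2026.

April 23, 2026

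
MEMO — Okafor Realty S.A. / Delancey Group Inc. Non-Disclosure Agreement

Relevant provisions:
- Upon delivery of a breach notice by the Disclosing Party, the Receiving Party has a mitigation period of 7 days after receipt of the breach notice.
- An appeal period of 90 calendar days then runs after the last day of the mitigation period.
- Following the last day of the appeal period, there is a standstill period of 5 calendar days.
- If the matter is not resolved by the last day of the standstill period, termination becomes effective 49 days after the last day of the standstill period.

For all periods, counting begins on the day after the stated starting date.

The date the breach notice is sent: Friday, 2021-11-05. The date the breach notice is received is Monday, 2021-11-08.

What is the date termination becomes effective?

2022-04-08

The last day of the mitigation period: 7 calendar days after 2021-11-08 is 2021-11-15.
The last day of the appeal period: 90 calendar days after 2021-11-15 is 2022-02-13.
The last day of the standstill period: 5 calendar days after 2022-02-13 is 2022-02-18.
The date termination becomes effective: 49 calendar days after 2022-02-18 is 2022-04-08.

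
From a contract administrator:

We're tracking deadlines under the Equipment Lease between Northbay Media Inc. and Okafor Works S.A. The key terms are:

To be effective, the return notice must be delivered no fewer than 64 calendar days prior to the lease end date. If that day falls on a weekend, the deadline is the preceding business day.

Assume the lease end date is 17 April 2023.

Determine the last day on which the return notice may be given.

10 February 2023

Counting back 64 calendar days from 17 April 2023 gives 12 February 2023. That is a Sunday, so the deadline moves back to Friday, 10 February 2023.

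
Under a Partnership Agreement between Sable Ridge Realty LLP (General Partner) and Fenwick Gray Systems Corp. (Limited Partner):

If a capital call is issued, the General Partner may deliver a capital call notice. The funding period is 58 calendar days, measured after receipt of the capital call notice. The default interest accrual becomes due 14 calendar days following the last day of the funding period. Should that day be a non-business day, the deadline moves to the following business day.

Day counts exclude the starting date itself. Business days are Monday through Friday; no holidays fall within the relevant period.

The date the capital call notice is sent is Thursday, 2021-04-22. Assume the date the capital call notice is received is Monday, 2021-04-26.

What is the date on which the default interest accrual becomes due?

The last day of the funding period: 58 calendar days after 2021-04-26 is 2021-06-23.
Adding 14 calendar days to 2021-06-23 gives 2021-07-07, which is the date on which the default interest accrual becomes due. 2021-07-07 is a Wednesday, so no roll-forward applies.

2021-07-07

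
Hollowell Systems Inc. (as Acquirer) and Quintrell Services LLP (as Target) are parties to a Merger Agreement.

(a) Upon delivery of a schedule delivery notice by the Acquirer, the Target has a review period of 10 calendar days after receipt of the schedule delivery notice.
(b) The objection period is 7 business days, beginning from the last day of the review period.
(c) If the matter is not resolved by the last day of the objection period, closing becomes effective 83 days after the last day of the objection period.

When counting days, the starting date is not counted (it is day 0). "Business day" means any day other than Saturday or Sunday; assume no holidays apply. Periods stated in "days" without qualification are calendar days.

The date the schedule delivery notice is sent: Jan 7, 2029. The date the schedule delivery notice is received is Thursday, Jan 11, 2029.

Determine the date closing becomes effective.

Adding 10 calendar days to Jan 11, 2029 gives Jan 21, 2029, which is the last day of the review period.
From Sunday, Jan 21, 2029, 7 business days (Jan 22, Jan 23, Jan 24, Jan 25, Jan 26, Jan 29, Jan 30, skipping weekends) brings us to Tuesday, Jan 30, 2029, which is the last day of the objection period.
The date closing becomes effective: Jan 30, 2029 + 83 days = Apr 23, 2029.

Apr 23, 2029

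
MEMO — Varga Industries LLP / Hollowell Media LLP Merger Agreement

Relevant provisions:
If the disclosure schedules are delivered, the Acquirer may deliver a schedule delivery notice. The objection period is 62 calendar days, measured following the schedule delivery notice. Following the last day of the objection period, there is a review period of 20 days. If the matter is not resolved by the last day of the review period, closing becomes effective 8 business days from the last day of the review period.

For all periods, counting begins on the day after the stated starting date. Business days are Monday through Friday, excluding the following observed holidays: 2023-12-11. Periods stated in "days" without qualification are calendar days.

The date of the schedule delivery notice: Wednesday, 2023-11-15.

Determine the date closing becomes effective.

The last day of the objection period: 62 calendar days after 2023-11-15 is 2024-01-16.
The last day of the review period: 2024-01-16 + 20 days = 2024-02-05.
The date closing becomes effective: 8 business days after Monday, 2024-02-05, skipping weekends — Feb 6, Feb 7, Feb 8, Feb 9, Feb 12, Feb 13, Feb 14, Feb 15 — lands on Thursday, 2024-02-15.

2024-02-15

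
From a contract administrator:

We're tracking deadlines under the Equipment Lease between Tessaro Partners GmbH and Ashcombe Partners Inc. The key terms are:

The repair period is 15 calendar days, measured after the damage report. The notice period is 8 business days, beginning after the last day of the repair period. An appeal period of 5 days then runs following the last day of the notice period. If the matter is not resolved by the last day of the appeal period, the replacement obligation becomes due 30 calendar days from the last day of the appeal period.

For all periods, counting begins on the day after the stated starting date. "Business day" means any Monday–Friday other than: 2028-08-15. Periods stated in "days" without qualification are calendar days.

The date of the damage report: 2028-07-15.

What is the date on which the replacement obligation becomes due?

2028-09-13

Adding 15 calendar days to 2028-07-15 gives 2028-07-30, which is the last day of the repair period.
The last day of the notice period: 8 business days after Sunday, 2028-07-30, skipping weekends — Jul 31, Aug 1, Aug 2, Aug 3, Aug 4, Aug 7, Aug 8, Aug 9 — lands on Wednesday, 2028-08-09.
Adding 5 calendar days to 2028-08-09 gives 2028-08-14, which is the last day of the appeal period.
The date on which the replacement obligation becomes due: 2028-08-14 + 30 days = 2028-09-13.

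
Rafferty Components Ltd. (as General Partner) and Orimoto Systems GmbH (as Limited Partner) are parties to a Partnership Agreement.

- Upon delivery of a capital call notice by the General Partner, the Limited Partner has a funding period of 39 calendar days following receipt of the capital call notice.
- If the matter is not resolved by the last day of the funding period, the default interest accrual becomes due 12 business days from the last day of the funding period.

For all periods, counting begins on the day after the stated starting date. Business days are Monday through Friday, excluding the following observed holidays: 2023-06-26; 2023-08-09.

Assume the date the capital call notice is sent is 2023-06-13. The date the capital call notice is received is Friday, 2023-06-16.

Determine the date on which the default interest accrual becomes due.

The last day of the funding period: 2023-06-16 + 39 days = 2023-07-25.
The date on which the default interest accrual becomes due: counting 12 business days from Tuesday, 2023-07-25 (Jul 26, Jul 27, Jul 28, Jul 31, …, Aug 8, Aug 10, Aug 11, skipping weekends and the listed holiday on Aug 9) reaches Friday, 2023-08-11.

2023-08-11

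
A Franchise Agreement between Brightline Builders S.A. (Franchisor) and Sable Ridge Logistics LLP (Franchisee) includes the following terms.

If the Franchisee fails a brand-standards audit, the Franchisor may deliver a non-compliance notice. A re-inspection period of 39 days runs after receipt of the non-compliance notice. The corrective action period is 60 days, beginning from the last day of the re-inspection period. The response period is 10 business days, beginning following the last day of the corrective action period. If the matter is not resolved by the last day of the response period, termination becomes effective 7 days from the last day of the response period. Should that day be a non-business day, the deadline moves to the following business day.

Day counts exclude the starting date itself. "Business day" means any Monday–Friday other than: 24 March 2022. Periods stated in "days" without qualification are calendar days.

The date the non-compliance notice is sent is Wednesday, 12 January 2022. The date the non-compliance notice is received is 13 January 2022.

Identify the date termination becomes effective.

The last day of the re-inspection period: 39 calendar days after 13 January 2022 is 21 February 2022.
The last day of the corrective action period: 60 calendar days after 21 February 2022 is 22 April 2022.
The last day of the response period: counting 10 business days from Friday, 22 April 2022 (Apr 25, Apr 26, Apr 27, Apr 28, Apr 29, May 2, May 3, May 4, May 5, May 6, skipping weekends) reaches Friday, 6 May 2022.
Adding 7 calendar days to 6 May 2022 gives 13 May 2022, which is the date termination becomes effective. 13 May 2022 is a Friday and is not a listed holiday, so no roll-forward applies.

13 May 2022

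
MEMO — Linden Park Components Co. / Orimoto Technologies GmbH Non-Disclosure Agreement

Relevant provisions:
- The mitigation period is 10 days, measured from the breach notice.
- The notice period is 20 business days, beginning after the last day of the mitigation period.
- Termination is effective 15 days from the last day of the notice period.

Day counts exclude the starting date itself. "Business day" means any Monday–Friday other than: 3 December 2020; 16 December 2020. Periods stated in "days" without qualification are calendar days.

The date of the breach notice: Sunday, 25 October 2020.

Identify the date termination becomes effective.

Adding 10 calendar days to 25 October 2020 gives 4 November 2020, which is the last day of the mitigation period.
From Wednesday, 4 November 2020, 20 business days (Nov 5, Nov 6, Nov 9, Nov 10, …, Nov 30, Dec 1, Dec 2, skipping weekends) brings us to Wednesday, 2 December 2020, which is the last day of the notice period.
The date termination becomes effective: 15 calendar days after 2 December 2020 is 17 December 2020.

17 December 2020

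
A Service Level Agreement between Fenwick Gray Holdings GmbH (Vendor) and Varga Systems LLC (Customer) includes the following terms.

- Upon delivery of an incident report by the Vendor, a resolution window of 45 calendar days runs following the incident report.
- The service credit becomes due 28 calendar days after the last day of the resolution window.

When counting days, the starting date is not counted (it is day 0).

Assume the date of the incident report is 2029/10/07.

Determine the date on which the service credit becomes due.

The last day of the resolution window: 2029/10/07 + 45 days = 2029/11/21.
Adding 28 calendar days to 2029/11/21 gives 2029/12/19, which is the date on which the service credit becomes due.

2029/12/19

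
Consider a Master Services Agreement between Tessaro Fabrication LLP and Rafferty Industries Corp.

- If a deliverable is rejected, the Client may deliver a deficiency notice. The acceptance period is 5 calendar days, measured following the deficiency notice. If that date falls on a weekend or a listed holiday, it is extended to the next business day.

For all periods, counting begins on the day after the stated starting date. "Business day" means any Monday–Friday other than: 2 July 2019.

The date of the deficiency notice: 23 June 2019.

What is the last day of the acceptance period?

The last day of the acceptance period: 5 calendar days after 23 June 2019 is 28 June 2019. 28 June 2019 is a Friday and is not a listed holiday, so no roll-forward applies.

28 June 2019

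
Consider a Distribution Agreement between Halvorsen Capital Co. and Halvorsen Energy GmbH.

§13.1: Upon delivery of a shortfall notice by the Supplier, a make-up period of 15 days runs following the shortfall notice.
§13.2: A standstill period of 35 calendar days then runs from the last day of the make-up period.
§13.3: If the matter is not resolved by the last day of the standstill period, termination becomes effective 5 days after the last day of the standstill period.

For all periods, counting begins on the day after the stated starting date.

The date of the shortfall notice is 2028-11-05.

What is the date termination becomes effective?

Adding 15 calendar days to 2028-11-05 gives 2028-11-20, which is the last day of the make-up period.
Adding 35 calendar days to 2028-11-20 gives 2028-12-25, which is the last day of the standstill period.
Adding 5 calendar days to 2028-12-25 gives 2028-12-30, which is the date termination becomes effective.

2028-12-30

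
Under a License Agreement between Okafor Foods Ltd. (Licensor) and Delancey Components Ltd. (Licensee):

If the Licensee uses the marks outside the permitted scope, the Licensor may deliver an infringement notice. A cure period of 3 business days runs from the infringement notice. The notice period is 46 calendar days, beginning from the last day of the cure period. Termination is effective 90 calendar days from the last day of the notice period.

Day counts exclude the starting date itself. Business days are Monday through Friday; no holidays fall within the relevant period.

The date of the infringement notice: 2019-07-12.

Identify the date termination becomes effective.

2019-11-30

The last day of the cure period: counting 3 business days from Friday, 2019-07-12 (Jul 15, Jul 16, Jul 17, skipping weekends) reaches Wednesday, 2019-07-17.
Adding 46 calendar days to 2019-07-17 gives 2019-09-01, which is the last day of the notice period.
The date termination becomes effective: 2019-09-01 + 90 days = 2019-11-30.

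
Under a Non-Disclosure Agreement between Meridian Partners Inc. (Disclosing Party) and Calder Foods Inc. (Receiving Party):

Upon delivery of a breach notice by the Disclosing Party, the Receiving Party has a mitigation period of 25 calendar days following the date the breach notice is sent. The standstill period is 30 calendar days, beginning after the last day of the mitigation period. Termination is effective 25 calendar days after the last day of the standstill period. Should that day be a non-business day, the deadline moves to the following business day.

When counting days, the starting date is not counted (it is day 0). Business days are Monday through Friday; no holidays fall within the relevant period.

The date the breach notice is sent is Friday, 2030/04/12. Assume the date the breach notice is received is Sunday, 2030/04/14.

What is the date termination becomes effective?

2030/07/01

Adding 25 calendar days to 2030/04/12 gives 2030/05/07, which is the last day of the mitigation period.
The last day of the standstill period: 2030/05/07 + 30 days = 2030/06/06.
Adding 25 calendar days to 2030/06/06 gives 2030/07/01, which is the date termination becomes effective. 2030/07/01 is a Monday, so no roll-forward applies.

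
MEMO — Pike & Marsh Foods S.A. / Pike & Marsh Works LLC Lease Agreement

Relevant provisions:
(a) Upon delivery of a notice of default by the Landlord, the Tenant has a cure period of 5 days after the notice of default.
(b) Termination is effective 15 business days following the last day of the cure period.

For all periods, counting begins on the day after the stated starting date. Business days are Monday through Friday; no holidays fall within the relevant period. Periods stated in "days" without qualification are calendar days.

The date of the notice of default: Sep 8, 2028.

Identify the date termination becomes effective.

Oct 4, 2028

The last day of the cure period: 5 calendar days after Sep 8, 2028 is Sep 13, 2028.
The date termination becomes effective: counting 15 business days from Wednesday, Sep 13, 2028 (Sep 14, Sep 15, Sep 18, Sep 19, …, Oct 2, Oct 3, Oct 4, skipping weekends) reaches Wednesday, Oct 4, 2028.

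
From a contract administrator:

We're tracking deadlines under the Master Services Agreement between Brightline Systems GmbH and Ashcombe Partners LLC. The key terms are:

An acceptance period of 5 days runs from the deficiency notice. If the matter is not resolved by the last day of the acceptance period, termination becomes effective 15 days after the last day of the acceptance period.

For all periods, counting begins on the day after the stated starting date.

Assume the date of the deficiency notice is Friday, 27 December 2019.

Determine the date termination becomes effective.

The last day of the acceptance period: 27 December 2019 + 5 days = 1 January 2020.
The date termination becomes effective: 1 January 2020 + 15 days = 16 January 2020.

16 January 2020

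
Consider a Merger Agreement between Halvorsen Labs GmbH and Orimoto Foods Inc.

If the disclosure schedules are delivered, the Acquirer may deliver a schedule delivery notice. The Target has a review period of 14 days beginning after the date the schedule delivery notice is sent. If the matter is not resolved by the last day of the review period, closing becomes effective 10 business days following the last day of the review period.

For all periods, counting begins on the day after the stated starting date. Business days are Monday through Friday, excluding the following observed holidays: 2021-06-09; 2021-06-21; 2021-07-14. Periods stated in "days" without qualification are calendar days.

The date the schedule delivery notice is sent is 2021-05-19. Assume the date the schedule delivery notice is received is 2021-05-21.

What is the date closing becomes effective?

The last day of the review period: 2021-05-19 + 14 days = 2021-06-02.
The date closing becomes effective: 10 business days after Wednesday, 2021-06-02, skipping weekends and the listed holiday on Jun 9 — Jun 3, Jun 4, Jun 7, Jun 8, Jun 10, Jun 11, Jun 14, Jun 15, Jun 16, Jun 17 — lands on Thursday, 2021-06-17.

2021-06-17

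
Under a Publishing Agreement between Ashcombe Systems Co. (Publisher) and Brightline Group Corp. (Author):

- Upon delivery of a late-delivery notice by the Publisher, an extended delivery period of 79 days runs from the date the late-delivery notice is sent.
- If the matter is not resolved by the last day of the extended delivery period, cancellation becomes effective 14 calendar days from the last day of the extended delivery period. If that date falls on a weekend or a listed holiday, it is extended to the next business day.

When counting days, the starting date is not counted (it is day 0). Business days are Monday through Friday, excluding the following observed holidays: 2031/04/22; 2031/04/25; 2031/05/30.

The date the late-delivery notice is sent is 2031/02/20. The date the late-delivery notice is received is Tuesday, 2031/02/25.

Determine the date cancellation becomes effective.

2031/05/26

Adding 79 calendar days to 2031/02/20 gives 2031/05/10, which is the last day of the extended delivery period.
Adding 14 calendar days to 2031/05/10 gives 2031/05/24, which is the date cancellation becomes effective. That falls on a Saturday, so it rolls to the next business day, Monday, 2031/05/26.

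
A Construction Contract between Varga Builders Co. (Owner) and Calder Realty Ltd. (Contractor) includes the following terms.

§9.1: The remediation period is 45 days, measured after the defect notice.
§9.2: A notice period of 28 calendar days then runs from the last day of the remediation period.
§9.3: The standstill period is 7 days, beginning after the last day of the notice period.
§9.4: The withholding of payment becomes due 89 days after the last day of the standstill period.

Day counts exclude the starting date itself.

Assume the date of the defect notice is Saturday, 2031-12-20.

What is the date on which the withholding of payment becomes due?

The last day of the remediation period: 45 calendar days after 2031-12-20 is 2032-02-03.
Adding 28 calendar days to 2032-02-03 gives 2032-03-02, which is the last day of the notice period.
Adding 7 calendar days to 2032-03-02 gives 2032-03-09, which is the last day of the standstill period.
Adding 89 calendar days to 2032-03-09 gives 2032-06-06, which is the date on which the withholding of payment becomes due.

2032-06-06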